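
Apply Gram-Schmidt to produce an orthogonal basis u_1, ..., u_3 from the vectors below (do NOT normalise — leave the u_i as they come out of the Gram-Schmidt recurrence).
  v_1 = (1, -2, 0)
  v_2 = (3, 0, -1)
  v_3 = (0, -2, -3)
Orthogonal basis:
  u_1 = (1, -2, 0)
  u_2 = (12/5, 6/5, -1)
  u_3 = (-40/41, -20/41, -120/41)

Apply the Gram-Schmidt recurrence
  u_1 = v_1
  u_i = v_i − Σ_{j<i} ((v_i · u_j) / (u_j · u_j)) · u_j.

Step by step this gives:
  u_1 = (1, -2, 0)
  u_2 = (12/5, 6/5, -1)
  u_3 = (-40/41, -20/41, -120/41)

Orthogonality check:
  u_2 · u_1 = 0 (should be 0)
  u_3 · u_1 = 0 (should be 0)
  u_3 · u_2 = 0 (should be 0)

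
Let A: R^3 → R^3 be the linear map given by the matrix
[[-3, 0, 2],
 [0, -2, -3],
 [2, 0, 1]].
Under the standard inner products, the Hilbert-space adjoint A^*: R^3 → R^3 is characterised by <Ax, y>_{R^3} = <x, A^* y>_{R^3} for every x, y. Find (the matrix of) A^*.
A^* = A^T =
[[-3, 0, 2],
 [0, -2, 0],
 [2, -3, 1]]

For real matrices with standard dot products, the defining identity <Ax, y> = <x, A^* y> gives (Ax)^T y = x^T (A^*) y, i.e. x^T A^T y = x^T (A^*) y. Since this holds for all x, y, we must have A^* = A^T. Therefore
A^* =
[[-3, 0, 2],
 [0, -2, 0],
 [2, -3, 1]].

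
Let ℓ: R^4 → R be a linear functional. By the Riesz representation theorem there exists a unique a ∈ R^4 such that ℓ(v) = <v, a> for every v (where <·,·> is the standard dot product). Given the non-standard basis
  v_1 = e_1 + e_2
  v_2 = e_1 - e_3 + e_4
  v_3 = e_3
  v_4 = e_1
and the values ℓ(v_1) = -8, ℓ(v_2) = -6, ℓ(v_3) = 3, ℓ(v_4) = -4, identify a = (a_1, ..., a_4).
a = (-4, -4, 3, 1)

Write a = (a_1, ..., a_4) in the standard basis. For each basis vector v_i, ℓ(v_i) = <v_i, a> is a linear equation in the a_j's. Collect the n equations into a matrix system V a = ℓ, where row i of V is v_i (expressed in the standard basis). Since V is invertible (lower-triangular with 1s on the diagonal, up to permutation), solve by back-substitution:
  V =
[[1, 1, 0, 0],
 [1, 0, -1, 1],
 [0, 0, 1, 0],
 [1, 0, 0, 0]]
  V a = (-8, -6, 3, -4)
Solving gives a = (-4, -4, 3, 1).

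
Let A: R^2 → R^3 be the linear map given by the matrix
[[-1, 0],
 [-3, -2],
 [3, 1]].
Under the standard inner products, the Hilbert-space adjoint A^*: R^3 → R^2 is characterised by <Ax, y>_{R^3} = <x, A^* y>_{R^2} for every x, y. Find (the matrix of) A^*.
A^* = A^T =
[[-1, -3, 3],
 [0, -2, 1]]

For real matrices with standard dot products, the defining identity <Ax, y> = <x, A^* y> gives (Ax)^T y = x^T (A^*) y, i.e. x^T A^T y = x^T (A^*) y. Since this holds for all x, y, we must have A^* = A^T. Therefore
A^* =
[[-1, -3, 3],
 [0, -2, 1]].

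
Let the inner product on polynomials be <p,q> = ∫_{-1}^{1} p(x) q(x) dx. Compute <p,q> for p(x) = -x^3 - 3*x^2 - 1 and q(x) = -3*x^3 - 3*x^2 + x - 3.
<p,q> = 632/35

Expand the product: p(x)·q(x) = 3*x^6 + 12*x^5 + 8*x^4 + 3*x^3 + 12*x^2 - x + 3.
∫_{-1}^{1} of each monomial x^k gives [2/(k+1) if k even, 0 if k odd]. Integrating term-by-term (or equivalently evaluating the antiderivative F(x) = 3*x^7/7 + 2*x^6 + 8*x^5/5 + 3*x^4/4 + 4*x^3 - x^2/2 + 3*x at the endpoints):
  F(1) − F(−1) = 1579/140 − (-949/140) = 632/35.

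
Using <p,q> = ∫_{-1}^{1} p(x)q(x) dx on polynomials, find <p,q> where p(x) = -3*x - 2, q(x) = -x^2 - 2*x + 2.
<p,q> = -8/3

Expand the product: p(x)·q(x) = 3*x^3 + 8*x^2 - 2*x - 4.
∫_{-1}^{1} of each monomial x^k gives [2/(k+1) if k even, 0 if k odd]. Integrating term-by-term (or equivalently evaluating the antiderivative F(x) = 3*x^4/4 + 8*x^3/3 - x^2 - 4*x at the endpoints):
  F(1) − F(−1) = -19/12 − (13/12) = -8/3.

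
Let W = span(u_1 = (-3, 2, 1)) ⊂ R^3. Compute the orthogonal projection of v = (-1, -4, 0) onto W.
proj_W(v) = (15/14, -5/7, -5/14)

Set up U = [u_1 | ... | u_1] ∈ R^(3×1). The projector onto W = col(U) is P = U (U^T U)^(-1) U^T.
Compute U^T U =
  [14],
and U^T v = (-5).
Solve U^T U · c = U^T v for the coefficients: c = (-5/14). The projection is proj_W(v) = U c.
Check: (v - proj_W(v)) · u_1 = 0  (should be 0).
Result: proj_W(v) = (15/14, -5/7, -5/14).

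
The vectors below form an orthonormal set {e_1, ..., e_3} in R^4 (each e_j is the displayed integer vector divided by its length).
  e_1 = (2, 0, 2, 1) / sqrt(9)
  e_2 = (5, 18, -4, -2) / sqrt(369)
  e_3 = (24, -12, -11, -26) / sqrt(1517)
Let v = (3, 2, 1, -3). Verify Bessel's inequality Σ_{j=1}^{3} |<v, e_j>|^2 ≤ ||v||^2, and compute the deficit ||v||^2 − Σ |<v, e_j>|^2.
Σ |<v, e_j>|^2 = 707/37; ||v||^2 = 23; deficit = 144/37

Write each e_j = u_j / sqrt(<u_j, u_j>) where u_j is the displayed integer vector. Then <v, e_j> = <v, u_j> / sqrt(<u_j, u_j>), so |<v, e_j>|^2 = <v, u_j>^2 / <u_j, u_j>.
Coefficients: <v, e_1> = 5/sqrt(9), <v, e_2> = 53/sqrt(369), <v, e_3> = 115/sqrt(1517).
Square and sum: Σ |<v, e_j>|^2 = 707/37.
Compute ||v||^2 = v·v = 23.
Deficit = 23 − 707/37 = 144/37 ≥ 0, confirming Bessel's inequality. (The deficit equals ||v − Σ <v,e_j> e_j||^2, the squared distance from v to span{e_j}.)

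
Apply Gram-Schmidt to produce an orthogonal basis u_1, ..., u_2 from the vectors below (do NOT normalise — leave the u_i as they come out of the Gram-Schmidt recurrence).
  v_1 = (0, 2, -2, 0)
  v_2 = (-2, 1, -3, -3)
Orthogonal basis:
  u_1 = (0, 2, -2, 0)
  u_2 = (-2, -1, -1, -3)

Apply the Gram-Schmidt recurrence
  u_1 = v_1
  u_i = v_i − Σ_{j<i} ((v_i · u_j) / (u_j · u_j)) · u_j.

Step by step this gives:
  u_1 = (0, 2, -2, 0)
  u_2 = (-2, -1, -1, -3)

Orthogonality check:
  u_2 · u_1 = 0 (should be 0)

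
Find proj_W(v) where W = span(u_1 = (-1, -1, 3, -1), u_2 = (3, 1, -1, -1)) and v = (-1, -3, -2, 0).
proj_W(v) = (-11/9, -1/9, -7/9, 1)

Set up U = [u_1 | ... | u_2] ∈ R^(4×2). The projector onto W = col(U) is P = U (U^T U)^(-1) U^T.
Compute U^T U =
  [12, -6]
  [-6, 12],
and U^T v = (-2, -4).
Solve U^T U · c = U^T v for the coefficients: c = (-4/9, -5/9). The projection is proj_W(v) = U c.
Check: (v - proj_W(v)) · u_1 = 0  (should be 0).
Check: (v - proj_W(v)) · u_2 = 0  (should be 0).
Result: proj_W(v) = (-11/9, -1/9, -7/9, 1).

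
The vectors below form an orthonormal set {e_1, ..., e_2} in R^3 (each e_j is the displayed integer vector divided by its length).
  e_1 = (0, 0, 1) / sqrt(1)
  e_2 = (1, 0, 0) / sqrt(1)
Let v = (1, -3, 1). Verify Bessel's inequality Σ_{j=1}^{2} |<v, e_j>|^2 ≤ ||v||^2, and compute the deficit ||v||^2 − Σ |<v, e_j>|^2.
Σ |<v, e_j>|^2 = 2; ||v||^2 = 11; deficit = 9

Write each e_j = u_j / sqrt(<u_j, u_j>) where u_j is the displayed integer vector. Then <v, e_j> = <v, u_j> / sqrt(<u_j, u_j>), so |<v, e_j>|^2 = <v, u_j>^2 / <u_j, u_j>.
Coefficients: <v, e_1> = 1/sqrt(1), <v, e_2> = 1/sqrt(1).
Square and sum: Σ |<v, e_j>|^2 = 2.
Compute ||v||^2 = v·v = 11.
Deficit = 11 − 2 = 9 ≥ 0, confirming Bessel's inequality. (The deficit equals ||v − Σ <v,e_j> e_j||^2, the squared distance from v to span{e_j}.)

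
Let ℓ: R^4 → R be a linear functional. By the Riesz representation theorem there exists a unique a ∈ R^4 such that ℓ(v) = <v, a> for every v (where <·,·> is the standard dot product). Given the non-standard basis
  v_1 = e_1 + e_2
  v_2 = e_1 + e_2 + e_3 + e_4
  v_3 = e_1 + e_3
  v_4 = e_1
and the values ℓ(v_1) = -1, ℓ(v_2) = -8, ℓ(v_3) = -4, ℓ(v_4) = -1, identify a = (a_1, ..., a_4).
a = (-1, 0, -3, -4)

Write a = (a_1, ..., a_4) in the standard basis. For each basis vector v_i, ℓ(v_i) = <v_i, a> is a linear equation in the a_j's. Collect the n equations into a matrix system V a = ℓ, where row i of V is v_i (expressed in the standard basis). Since V is invertible (lower-triangular with 1s on the diagonal, up to permutation), solve by back-substitution:
  V =
[[1, 1, 0, 0],
 [1, 1, 1, 1],
 [1, 0, 1, 0],
 [1, 0, 0, 0]]
  V a = (-1, -8, -4, -1)
Solving gives a = (-1, 0, -3, -4).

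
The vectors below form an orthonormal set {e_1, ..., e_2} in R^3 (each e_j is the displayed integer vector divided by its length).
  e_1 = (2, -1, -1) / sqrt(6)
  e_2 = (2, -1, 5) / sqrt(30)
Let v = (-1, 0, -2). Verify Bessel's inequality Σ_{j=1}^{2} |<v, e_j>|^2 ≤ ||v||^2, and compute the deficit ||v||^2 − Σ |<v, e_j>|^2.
Σ |<v, e_j>|^2 = 24/5; ||v||^2 = 5; deficit = 1/5

Write each e_j = u_j / sqrt(<u_j, u_j>) where u_j is the displayed integer vector. Then <v, e_j> = <v, u_j> / sqrt(<u_j, u_j>), so |<v, e_j>|^2 = <v, u_j>^2 / <u_j, u_j>.
Coefficients: <v, e_1> = 0/sqrt(6), <v, e_2> = -12/sqrt(30).
Square and sum: Σ |<v, e_j>|^2 = 24/5.
Compute ||v||^2 = v·v = 5.
Deficit = 5 − 24/5 = 1/5 ≥ 0, confirming Bessel's inequality. (The deficit equals ||v − Σ <v,e_j> e_j||^2, the squared distance from v to span{e_j}.)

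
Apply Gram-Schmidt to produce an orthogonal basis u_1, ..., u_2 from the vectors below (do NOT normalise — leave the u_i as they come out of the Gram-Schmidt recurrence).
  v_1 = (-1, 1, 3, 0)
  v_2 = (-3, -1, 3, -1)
Orthogonal basis:
  u_1 = (-1, 1, 3, 0)
  u_2 = (-2, -2, 0, -1)

Apply the Gram-Schmidt recurrence
  u_1 = v_1
  u_i = v_i − Σ_{j<i} ((v_i · u_j) / (u_j · u_j)) · u_j.

Step by step this gives:
  u_1 = (-1, 1, 3, 0)
  u_2 = (-2, -2, 0, -1)

Orthogonality check:
  u_2 · u_1 = 0 (should be 0)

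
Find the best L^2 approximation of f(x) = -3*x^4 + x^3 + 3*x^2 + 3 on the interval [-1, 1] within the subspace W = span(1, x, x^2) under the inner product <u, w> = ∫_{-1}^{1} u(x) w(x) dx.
g(x) = 3*x^2/7 + 3*x/5 + 114/35

The best approximation g ∈ W is the orthogonal projection of f onto W. Writing g = a_0 + a_1 x + a_2 x^2, the coefficients solve the normal equations G · a = b where
  G_{ij} = <φ_i, φ_j> and b_i = <f, φ_i>, with φ_0 = 1, φ_1 = x, φ_2 = x^2.
G =
  [2, 0, 2/3]
  [0, 2/3, 0]
  [2/3, 0, 2/5],
b = (34/5, 2/5, 82/35).
Solving gives a_0 = 114/35, a_1 = 3/5, a_2 = 3/7, so
  g(x) = 3*x^2/7 + 3*x/5 + 114/35.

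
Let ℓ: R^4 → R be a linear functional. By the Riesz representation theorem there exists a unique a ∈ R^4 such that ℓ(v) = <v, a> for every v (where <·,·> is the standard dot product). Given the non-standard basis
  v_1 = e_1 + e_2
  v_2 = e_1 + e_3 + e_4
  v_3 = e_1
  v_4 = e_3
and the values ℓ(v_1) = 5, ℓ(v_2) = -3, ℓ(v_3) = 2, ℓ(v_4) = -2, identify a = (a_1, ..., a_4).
a = (2, 3, -2, -3)

Write a = (a_1, ..., a_4) in the standard basis. For each basis vector v_i, ℓ(v_i) = <v_i, a> is a linear equation in the a_j's. Collect the n equations into a matrix system V a = ℓ, where row i of V is v_i (expressed in the standard basis). Since V is invertible (lower-triangular with 1s on the diagonal, up to permutation), solve by back-substitution:
  V =
[[1, 1, 0, 0],
 [1, 0, 1, 1],
 [1, 0, 0, 0],
 [0, 0, 1, 0]]
  V a = (5, -3, 2, -2)
Solving gives a = (2, 3, -2, -3).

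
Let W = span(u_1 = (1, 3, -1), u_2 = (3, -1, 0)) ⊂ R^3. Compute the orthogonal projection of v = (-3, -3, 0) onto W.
proj_W(v) = (-159/55, -147/55, 12/11)

Set up U = [u_1 | ... | u_2] ∈ R^(3×2). The projector onto W = col(U) is P = U (U^T U)^(-1) U^T.
Compute U^T U =
  [11, 0]
  [0, 10],
and U^T v = (-12, -6).
Solve U^T U · c = U^T v for the coefficients: c = (-12/11, -3/5). The projection is proj_W(v) = U c.
Check: (v - proj_W(v)) · u_1 = 0  (should be 0).
Check: (v - proj_W(v)) · u_2 = 0  (should be 0).
Result: proj_W(v) = (-159/55, -147/55, 12/11).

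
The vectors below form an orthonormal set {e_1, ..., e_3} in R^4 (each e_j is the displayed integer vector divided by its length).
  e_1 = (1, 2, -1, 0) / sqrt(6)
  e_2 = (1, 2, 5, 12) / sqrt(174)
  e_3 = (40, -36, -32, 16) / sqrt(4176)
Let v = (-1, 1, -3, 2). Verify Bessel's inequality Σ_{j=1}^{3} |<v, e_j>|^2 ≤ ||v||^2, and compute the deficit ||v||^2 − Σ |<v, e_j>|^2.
Σ |<v, e_j>|^2 = 35/9; ||v||^2 = 15; deficit = 100/9

Write each e_j = u_j / sqrt(<u_j, u_j>) where u_j is the displayed integer vector. Then <v, e_j> = <v, u_j> / sqrt(<u_j, u_j>), so |<v, e_j>|^2 = <v, u_j>^2 / <u_j, u_j>.
Coefficients: <v, e_1> = 4/sqrt(6), <v, e_2> = 10/sqrt(174), <v, e_3> = 52/sqrt(4176).
Square and sum: Σ |<v, e_j>|^2 = 35/9.
Compute ||v||^2 = v·v = 15.
Deficit = 15 − 35/9 = 100/9 ≥ 0, confirming Bessel's inequality. (The deficit equals ||v − Σ <v,e_j> e_j||^2, the squared distance from v to span{e_j}.)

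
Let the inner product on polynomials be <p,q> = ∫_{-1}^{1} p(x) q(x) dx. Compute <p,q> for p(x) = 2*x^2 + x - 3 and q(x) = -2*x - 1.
<p,q> = 10/3

Expand the product: p(x)·q(x) = -4*x^3 - 4*x^2 + 5*x + 3.
∫_{-1}^{1} of each monomial x^k gives [2/(k+1) if k even, 0 if k odd]. Integrating term-by-term (or equivalently evaluating the antiderivative F(x) = -x^4 - 4*x^3/3 + 5*x^2/2 + 3*x at the endpoints):
  F(1) − F(−1) = 19/6 − (-1/6) = 10/3.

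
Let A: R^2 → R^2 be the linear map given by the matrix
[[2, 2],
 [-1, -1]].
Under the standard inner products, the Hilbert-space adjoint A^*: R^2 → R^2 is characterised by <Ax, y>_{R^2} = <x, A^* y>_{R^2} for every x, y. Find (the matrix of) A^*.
A^* = A^T =
[[2, -1],
 [2, -1]]

For real matrices with standard dot products, the defining identity <Ax, y> = <x, A^* y> gives (Ax)^T y = x^T (A^*) y, i.e. x^T A^T y = x^T (A^*) y. Since this holds for all x, y, we must have A^* = A^T. Therefore
A^* =
[[2, -1],
 [2, -1]].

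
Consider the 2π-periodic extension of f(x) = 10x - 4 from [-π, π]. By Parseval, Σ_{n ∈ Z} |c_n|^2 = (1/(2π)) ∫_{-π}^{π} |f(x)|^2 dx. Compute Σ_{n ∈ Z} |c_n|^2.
Σ |c_n|^2 = 100π^2/3 + 16

Expand and integrate term by term over [-π, π]:
  ∫ (10x)^2 dx = 100·(2π^3/3); ∫ 2·10·(-4)·x dx = 0 (odd integrand); ∫ (-4)^2 dx = 16·2π.
So (1/(2π)) ∫_{-π}^{π} (10x - 4)^2 dx = 100π^2/3 + 16 = 100π^2/3 + 16.
Parseval ⇒ Σ |c_n|^2 = 100π^2/3 + 16.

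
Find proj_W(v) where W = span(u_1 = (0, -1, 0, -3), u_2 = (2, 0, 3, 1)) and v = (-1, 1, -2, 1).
proj_W(v) = (-164/131, 77/131, -246/131, 149/131)

Set up U = [u_1 | ... | u_2] ∈ R^(4×2). The projector onto W = col(U) is P = U (U^T U)^(-1) U^T.
Compute U^T U =
  [10, -3]
  [-3, 14],
and U^T v = (-4, -7).
Solve U^T U · c = U^T v for the coefficients: c = (-77/131, -82/131). The projection is proj_W(v) = U c.
Check: (v - proj_W(v)) · u_1 = 0  (should be 0).
Check: (v - proj_W(v)) · u_2 = 0  (should be 0).
Result: proj_W(v) = (-164/131, 77/131, -246/131, 149/131).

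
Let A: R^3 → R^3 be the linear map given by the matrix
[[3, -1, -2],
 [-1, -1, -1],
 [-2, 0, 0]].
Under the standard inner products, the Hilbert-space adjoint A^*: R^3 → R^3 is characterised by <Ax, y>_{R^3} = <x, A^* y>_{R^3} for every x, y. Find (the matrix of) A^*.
A^* = A^T =
[[3, -1, -2],
 [-1, -1, 0],
 [-2, -1, 0]]

For real matrices with standard dot products, the defining identity <Ax, y> = <x, A^* y> gives (Ax)^T y = x^T (A^*) y, i.e. x^T A^T y = x^T (A^*) y. Since this holds for all x, y, we must have A^* = A^T. Therefore
A^* =
[[3, -1, -2],
 [-1, -1, 0],
 [-2, -1, 0]].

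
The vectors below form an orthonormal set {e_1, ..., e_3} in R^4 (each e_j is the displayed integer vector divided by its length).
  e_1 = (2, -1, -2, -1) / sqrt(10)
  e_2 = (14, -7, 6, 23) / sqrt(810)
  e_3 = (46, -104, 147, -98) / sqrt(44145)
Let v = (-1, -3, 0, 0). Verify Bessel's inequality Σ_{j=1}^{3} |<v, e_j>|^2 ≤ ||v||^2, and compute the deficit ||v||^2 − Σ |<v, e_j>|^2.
Σ |<v, e_j>|^2 = 961/545; ||v||^2 = 10; deficit = 4489/545

Write each e_j = u_j / sqrt(<u_j, u_j>) where u_j is the displayed integer vector. Then <v, e_j> = <v, u_j> / sqrt(<u_j, u_j>), so |<v, e_j>|^2 = <v, u_j>^2 / <u_j, u_j>.
Coefficients: <v, e_1> = 1/sqrt(10), <v, e_2> = 7/sqrt(810), <v, e_3> = 266/sqrt(44145).
Square and sum: Σ |<v, e_j>|^2 = 961/545.
Compute ||v||^2 = v·v = 10.
Deficit = 10 − 961/545 = 4489/545 ≥ 0, confirming Bessel's inequality. (The deficit equals ||v − Σ <v,e_j> e_j||^2, the squared distance from v to span{e_j}.)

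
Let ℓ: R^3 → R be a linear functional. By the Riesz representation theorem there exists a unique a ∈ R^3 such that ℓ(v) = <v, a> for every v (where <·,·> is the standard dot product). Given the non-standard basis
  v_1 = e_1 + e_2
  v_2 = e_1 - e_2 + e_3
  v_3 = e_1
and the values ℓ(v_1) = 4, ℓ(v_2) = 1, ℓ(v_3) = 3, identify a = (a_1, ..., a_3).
a = (3, 1, -1)

Write a = (a_1, ..., a_3) in the standard basis. For each basis vector v_i, ℓ(v_i) = <v_i, a> is a linear equation in the a_j's. Collect the n equations into a matrix system V a = ℓ, where row i of V is v_i (expressed in the standard basis). Since V is invertible (lower-triangular with 1s on the diagonal, up to permutation), solve by back-substitution:
  V =
[[1, 1, 0],
 [1, -1, 1],
 [1, 0, 0]]
  V a = (4, 1, 3)
Solving gives a = (3, 1, -1).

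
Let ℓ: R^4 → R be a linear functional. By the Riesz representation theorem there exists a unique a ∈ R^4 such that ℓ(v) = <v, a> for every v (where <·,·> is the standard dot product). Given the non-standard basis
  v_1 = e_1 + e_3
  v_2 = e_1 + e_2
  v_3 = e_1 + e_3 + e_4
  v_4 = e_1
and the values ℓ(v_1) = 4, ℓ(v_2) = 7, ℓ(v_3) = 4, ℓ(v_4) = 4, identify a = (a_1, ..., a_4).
a = (4, 3, 0, 0)

Write a = (a_1, ..., a_4) in the standard basis. For each basis vector v_i, ℓ(v_i) = <v_i, a> is a linear equation in the a_j's. Collect the n equations into a matrix system V a = ℓ, where row i of V is v_i (expressed in the standard basis). Since V is invertible (lower-triangular with 1s on the diagonal, up to permutation), solve by back-substitution:
  V =
[[1, 0, 1, 0],
 [1, 1, 0, 0],
 [1, 0, 1, 1],
 [1, 0, 0, 0]]
  V a = (4, 7, 4, 4)
Solving gives a = (4, 3, 0, 0).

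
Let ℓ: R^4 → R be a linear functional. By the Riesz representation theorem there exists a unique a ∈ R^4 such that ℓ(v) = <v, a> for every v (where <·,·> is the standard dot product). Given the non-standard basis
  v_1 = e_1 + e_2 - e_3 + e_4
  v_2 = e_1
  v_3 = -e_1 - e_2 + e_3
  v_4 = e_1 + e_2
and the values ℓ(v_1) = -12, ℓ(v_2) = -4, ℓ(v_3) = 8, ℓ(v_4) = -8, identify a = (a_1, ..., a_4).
a = (-4, -4, 0, -4)

Write a = (a_1, ..., a_4) in the standard basis. For each basis vector v_i, ℓ(v_i) = <v_i, a> is a linear equation in the a_j's. Collect the n equations into a matrix system V a = ℓ, where row i of V is v_i (expressed in the standard basis). Since V is invertible (lower-triangular with 1s on the diagonal, up to permutation), solve by back-substitution:
  V =
[[1, 1, -1, 1],
 [1, 0, 0, 0],
 [-1, -1, 1, 0],
 [1, 1, 0, 0]]
  V a = (-12, -4, 8, -8)
Solving gives a = (-4, -4, 0, -4).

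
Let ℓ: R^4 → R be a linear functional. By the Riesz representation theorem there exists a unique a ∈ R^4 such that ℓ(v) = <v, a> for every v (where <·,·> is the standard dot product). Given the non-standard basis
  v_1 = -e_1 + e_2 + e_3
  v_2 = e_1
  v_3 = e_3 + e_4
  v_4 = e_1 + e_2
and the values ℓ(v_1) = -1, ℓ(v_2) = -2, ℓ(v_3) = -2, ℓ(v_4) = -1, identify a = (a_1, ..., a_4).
a = (-2, 1, -4, 2)

Write a = (a_1, ..., a_4) in the standard basis. For each basis vector v_i, ℓ(v_i) = <v_i, a> is a linear equation in the a_j's. Collect the n equations into a matrix system V a = ℓ, where row i of V is v_i (expressed in the standard basis). Since V is invertible (lower-triangular with 1s on the diagonal, up to permutation), solve by back-substitution:
  V =
[[-1, 1, 1, 0],
 [1, 0, 0, 0],
 [0, 0, 1, 1],
 [1, 1, 0, 0]]
  V a = (-1, -2, -2, -1)
Solving gives a = (-2, 1, -4, 2).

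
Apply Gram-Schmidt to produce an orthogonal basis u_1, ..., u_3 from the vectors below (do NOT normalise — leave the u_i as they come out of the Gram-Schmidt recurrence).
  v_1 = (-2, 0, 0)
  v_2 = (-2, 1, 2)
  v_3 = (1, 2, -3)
Orthogonal basis:
  u_1 = (-2, 0, 0)
  u_2 = (0, 1, 2)
  u_3 = (0, 14/5, -7/5)

Apply the Gram-Schmidt recurrence
  u_1 = v_1
  u_i = v_i − Σ_{j<i} ((v_i · u_j) / (u_j · u_j)) · u_j.

Step by step this gives:
  u_1 = (-2, 0, 0)
  u_2 = (0, 1, 2)
  u_3 = (0, 14/5, -7/5)

Orthogonality check:
  u_2 · u_1 = 0 (should be 0)
  u_3 · u_1 = 0 (should be 0)
  u_3 · u_2 = 0 (should be 0)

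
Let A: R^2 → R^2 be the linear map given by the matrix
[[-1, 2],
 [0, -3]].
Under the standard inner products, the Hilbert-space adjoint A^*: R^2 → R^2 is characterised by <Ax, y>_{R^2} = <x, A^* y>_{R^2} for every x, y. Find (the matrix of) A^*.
A^* = A^T =
[[-1, 0],
 [2, -3]]

For real matrices with standard dot products, the defining identity <Ax, y> = <x, A^* y> gives (Ax)^T y = x^T (A^*) y, i.e. x^T A^T y = x^T (A^*) y. Since this holds for all x, y, we must have A^* = A^T. Therefore
A^* =
[[-1, 0],
 [2, -3]].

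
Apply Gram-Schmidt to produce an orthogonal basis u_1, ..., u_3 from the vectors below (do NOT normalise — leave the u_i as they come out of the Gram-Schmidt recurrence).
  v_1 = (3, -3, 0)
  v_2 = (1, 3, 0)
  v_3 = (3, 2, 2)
Orthogonal basis:
  u_1 = (3, -3, 0)
  u_2 = (2, 2, 0)
  u_3 = (0, 0, 2)

Apply the Gram-Schmidt recurrence
  u_1 = v_1
  u_i = v_i − Σ_{j<i} ((v_i · u_j) / (u_j · u_j)) · u_j.

Step by step this gives:
  u_1 = (3, -3, 0)
  u_2 = (2, 2, 0)
  u_3 = (0, 0, 2)

Orthogonality check:
  u_2 · u_1 = 0 (should be 0)
  u_3 · u_1 = 0 (should be 0)
  u_3 · u_2 = 0 (should be 0)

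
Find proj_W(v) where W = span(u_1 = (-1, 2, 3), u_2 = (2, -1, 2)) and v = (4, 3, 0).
proj_W(v) = (62/61, -25/61, 78/61)

Set up U = [u_1 | ... | u_2] ∈ R^(3×2). The projector onto W = col(U) is P = U (U^T U)^(-1) U^T.
Compute U^T U =
  [14, 2]
  [2, 9],
and U^T v = (2, 5).
Solve U^T U · c = U^T v for the coefficients: c = (4/61, 33/61). The projection is proj_W(v) = U c.
Check: (v - proj_W(v)) · u_1 = 0  (should be 0).
Check: (v - proj_W(v)) · u_2 = 0  (should be 0).
Result: proj_W(v) = (62/61, -25/61, 78/61).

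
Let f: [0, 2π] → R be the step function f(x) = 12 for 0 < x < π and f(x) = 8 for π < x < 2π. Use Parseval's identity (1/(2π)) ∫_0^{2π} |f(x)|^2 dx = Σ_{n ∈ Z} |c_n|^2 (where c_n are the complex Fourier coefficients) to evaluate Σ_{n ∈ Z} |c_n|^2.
Σ |c_n|^2 = 104

Parseval equates the L^2 energy of f (normalised by 1/(2π)) with the ℓ^2 sum of its Fourier coefficients: (1/(2π)) ∫_0^{2π} |f|^2 = Σ |c_n|^2.
Compute the left side: (1/(2π)) [∫_0^π 12^2 dx + ∫_π^{2π} 8^2 dx] = (1/(2π)) · (144π + 64π) = (144 + 64)/2 = 104.
So Σ_{n ∈ Z} |c_n|^2 = 104.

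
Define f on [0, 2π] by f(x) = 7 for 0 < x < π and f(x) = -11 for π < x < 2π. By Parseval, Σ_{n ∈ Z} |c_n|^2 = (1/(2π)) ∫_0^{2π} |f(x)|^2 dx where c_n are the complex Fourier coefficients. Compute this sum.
Σ |c_n|^2 = 85

Parseval equates the L^2 energy of f (normalised by 1/(2π)) with the ℓ^2 sum of its Fourier coefficients: (1/(2π)) ∫_0^{2π} |f|^2 = Σ |c_n|^2.
Compute the left side: (1/(2π)) [∫_0^π 7^2 dx + ∫_π^{2π} (-11)^2 dx] = (1/(2π)) · (49π + 121π) = (49 + 121)/2 = 85.
So Σ_{n ∈ Z} |c_n|^2 = 85.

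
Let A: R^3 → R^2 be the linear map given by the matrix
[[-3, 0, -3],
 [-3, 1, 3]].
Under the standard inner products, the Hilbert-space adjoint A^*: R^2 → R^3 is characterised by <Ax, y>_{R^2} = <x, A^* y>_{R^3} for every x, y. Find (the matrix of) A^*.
A^* = A^T =
[[-3, -3],
 [0, 1],
 [-3, 3]]

For real matrices with standard dot products, the defining identity <Ax, y> = <x, A^* y> gives (Ax)^T y = x^T (A^*) y, i.e. x^T A^T y = x^T (A^*) y. Since this holds for all x, y, we must have A^* = A^T. Therefore
A^* =
[[-3, -3],
 [0, 1],
 [-3, 3]].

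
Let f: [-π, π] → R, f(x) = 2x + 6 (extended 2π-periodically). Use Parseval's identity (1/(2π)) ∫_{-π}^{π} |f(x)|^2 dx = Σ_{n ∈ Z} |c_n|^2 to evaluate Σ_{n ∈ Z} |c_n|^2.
Σ |c_n|^2 = 4π^2/3 + 36

Expand and integrate term by term over [-π, π]:
  ∫ (2x)^2 dx = 4·(2π^3/3); ∫ 2·2·(6)·x dx = 0 (odd integrand); ∫ 6^2 dx = 36·2π.
So (1/(2π)) ∫_{-π}^{π} (2x + 6)^2 dx = 4π^2/3 + 36 = 4π^2/3 + 36.
Parseval ⇒ Σ |c_n|^2 = 4π^2/3 + 36.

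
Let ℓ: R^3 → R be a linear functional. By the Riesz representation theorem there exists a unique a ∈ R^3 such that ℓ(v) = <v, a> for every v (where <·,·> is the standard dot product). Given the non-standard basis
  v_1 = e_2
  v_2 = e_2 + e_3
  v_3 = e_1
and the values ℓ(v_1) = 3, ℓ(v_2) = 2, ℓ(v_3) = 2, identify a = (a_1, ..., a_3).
a = (2, 3, -1)

Write a = (a_1, ..., a_3) in the standard basis. For each basis vector v_i, ℓ(v_i) = <v_i, a> is a linear equation in the a_j's. Collect the n equations into a matrix system V a = ℓ, where row i of V is v_i (expressed in the standard basis). Since V is invertible (lower-triangular with 1s on the diagonal, up to permutation), solve by back-substitution:
  V =
[[0, 1, 0],
 [0, 1, 1],
 [1, 0, 0]]
  V a = (3, 2, 2)
Solving gives a = (2, 3, -1).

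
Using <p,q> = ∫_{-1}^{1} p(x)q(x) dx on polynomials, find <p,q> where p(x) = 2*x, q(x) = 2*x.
<p,q> = 8/3

Expand the product: p(x)·q(x) = 4*x^2.
∫_{-1}^{1} of each monomial x^k gives [2/(k+1) if k even, 0 if k odd]. Integrating term-by-term (or equivalently evaluating the antiderivative F(x) = 4*x^3/3 at the endpoints):
  F(1) − F(−1) = 4/3 − (-4/3) = 8/3.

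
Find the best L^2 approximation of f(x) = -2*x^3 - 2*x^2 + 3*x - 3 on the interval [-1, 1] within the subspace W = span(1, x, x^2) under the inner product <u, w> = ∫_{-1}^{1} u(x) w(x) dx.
g(x) = -2*x^2 + 9*x/5 - 3

The best approximation g ∈ W is the orthogonal projection of f onto W. Writing g = a_0 + a_1 x + a_2 x^2, the coefficients solve the normal equations G · a = b where
  G_{ij} = <φ_i, φ_j> and b_i = <f, φ_i>, with φ_0 = 1, φ_1 = x, φ_2 = x^2.
G =
  [2, 0, 2/3]
  [0, 2/3, 0]
  [2/3, 0, 2/5],
b = (-22/3, 6/5, -14/5).
Solving gives a_0 = -3, a_1 = 9/5, a_2 = -2, so
  g(x) = -2*x^2 + 9*x/5 - 3.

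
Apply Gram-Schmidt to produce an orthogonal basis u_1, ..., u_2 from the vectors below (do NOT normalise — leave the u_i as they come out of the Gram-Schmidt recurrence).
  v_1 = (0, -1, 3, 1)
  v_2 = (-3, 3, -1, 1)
Orthogonal basis:
  u_1 = (0, -1, 3, 1)
  u_2 = (-3, 28/11, 4/11, 16/11)

Apply the Gram-Schmidt recurrence
  u_1 = v_1
  u_i = v_i − Σ_{j<i} ((v_i · u_j) / (u_j · u_j)) · u_j.

Step by step this gives:
  u_1 = (0, -1, 3, 1)
  u_2 = (-3, 28/11, 4/11, 16/11)

Orthogonality check:
  u_2 · u_1 = 0 (should be 0)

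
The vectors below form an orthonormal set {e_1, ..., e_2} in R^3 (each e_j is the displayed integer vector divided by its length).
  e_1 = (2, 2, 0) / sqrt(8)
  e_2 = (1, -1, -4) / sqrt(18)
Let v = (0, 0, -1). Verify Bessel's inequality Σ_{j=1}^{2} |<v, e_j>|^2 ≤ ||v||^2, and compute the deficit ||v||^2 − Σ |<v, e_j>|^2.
Σ |<v, e_j>|^2 = 8/9; ||v||^2 = 1; deficit = 1/9

Write each e_j = u_j / sqrt(<u_j, u_j>) where u_j is the displayed integer vector. Then <v, e_j> = <v, u_j> / sqrt(<u_j, u_j>), so |<v, e_j>|^2 = <v, u_j>^2 / <u_j, u_j>.
Coefficients: <v, e_1> = 0/sqrt(8), <v, e_2> = 4/sqrt(18).
Square and sum: Σ |<v, e_j>|^2 = 8/9.
Compute ||v||^2 = v·v = 1.
Deficit = 1 − 8/9 = 1/9 ≥ 0, confirming Bessel's inequality. (The deficit equals ||v − Σ <v,e_j> e_j||^2, the squared distance from v to span{e_j}.)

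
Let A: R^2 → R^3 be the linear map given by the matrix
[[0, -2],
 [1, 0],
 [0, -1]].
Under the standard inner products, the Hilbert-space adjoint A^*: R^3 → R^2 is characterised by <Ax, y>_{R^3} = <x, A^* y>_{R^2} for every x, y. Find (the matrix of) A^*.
A^* = A^T =
[[0, 1, 0],
 [-2, 0, -1]]

For real matrices with standard dot products, the defining identity <Ax, y> = <x, A^* y> gives (Ax)^T y = x^T (A^*) y, i.e. x^T A^T y = x^T (A^*) y. Since this holds for all x, y, we must have A^* = A^T. Therefore
A^* =
[[0, 1, 0],
 [-2, 0, -1]].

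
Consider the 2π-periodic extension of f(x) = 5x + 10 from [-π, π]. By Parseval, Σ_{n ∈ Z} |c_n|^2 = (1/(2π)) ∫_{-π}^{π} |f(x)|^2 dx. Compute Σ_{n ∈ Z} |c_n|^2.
Σ |c_n|^2 = 25π^2/3 + 100

Expand and integrate term by term over [-π, π]:
  ∫ (5x)^2 dx = 25·(2π^3/3); ∫ 2·5·(10)·x dx = 0 (odd integrand); ∫ 10^2 dx = 100·2π.
So (1/(2π)) ∫_{-π}^{π} (5x + 10)^2 dx = 25π^2/3 + 100 = 25π^2/3 + 100.
Parseval ⇒ Σ |c_n|^2 = 25π^2/3 + 100.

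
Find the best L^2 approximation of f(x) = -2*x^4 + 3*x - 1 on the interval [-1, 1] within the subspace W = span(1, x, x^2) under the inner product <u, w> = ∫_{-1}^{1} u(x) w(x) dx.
g(x) = -12*x^2/7 + 3*x - 29/35

The best approximation g ∈ W is the orthogonal projection of f onto W. Writing g = a_0 + a_1 x + a_2 x^2, the coefficients solve the normal equations G · a = b where
  G_{ij} = <φ_i, φ_j> and b_i = <f, φ_i>, with φ_0 = 1, φ_1 = x, φ_2 = x^2.
G =
  [2, 0, 2/3]
  [0, 2/3, 0]
  [2/3, 0, 2/5],
b = (-14/5, 2, -26/21).
Solving gives a_0 = -29/35, a_1 = 3, a_2 = -12/7, so
  g(x) = -12*x^2/7 + 3*x - 29/35.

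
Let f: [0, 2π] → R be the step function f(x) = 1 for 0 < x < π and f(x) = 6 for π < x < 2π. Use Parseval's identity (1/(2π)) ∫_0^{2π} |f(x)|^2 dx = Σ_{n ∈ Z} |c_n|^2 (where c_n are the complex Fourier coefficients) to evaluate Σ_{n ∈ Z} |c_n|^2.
Σ |c_n|^2 = 37/2

Parseval equates the L^2 energy of f (normalised by 1/(2π)) with the ℓ^2 sum of its Fourier coefficients: (1/(2π)) ∫_0^{2π} |f|^2 = Σ |c_n|^2.
Compute the left side: (1/(2π)) [∫_0^π 1^2 dx + ∫_π^{2π} 6^2 dx] = (1/(2π)) · (1π + 36π) = (1 + 36)/2 = 37/2.
So Σ_{n ∈ Z} |c_n|^2 = 37/2.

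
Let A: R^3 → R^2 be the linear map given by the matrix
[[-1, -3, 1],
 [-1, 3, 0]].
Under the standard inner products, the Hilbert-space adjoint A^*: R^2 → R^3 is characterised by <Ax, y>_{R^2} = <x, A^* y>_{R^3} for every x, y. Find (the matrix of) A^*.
A^* = A^T =
[[-1, -1],
 [-3, 3],
 [1, 0]]

For real matrices with standard dot products, the defining identity <Ax, y> = <x, A^* y> gives (Ax)^T y = x^T (A^*) y, i.e. x^T A^T y = x^T (A^*) y. Since this holds for all x, y, we must have A^* = A^T. Therefore
A^* =
[[-1, -1],
 [-3, 3],
 [1, 0]].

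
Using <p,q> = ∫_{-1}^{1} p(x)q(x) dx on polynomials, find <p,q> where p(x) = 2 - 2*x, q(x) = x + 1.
<p,q> = 8/3

Expand the product: p(x)·q(x) = 2 - 2*x^2.
∫_{-1}^{1} of each monomial x^k gives [2/(k+1) if k even, 0 if k odd]. Integrating term-by-term (or equivalently evaluating the antiderivative F(x) = -2*x^3/3 + 2*x at the endpoints):
  F(1) − F(−1) = 4/3 − (-4/3) = 8/3.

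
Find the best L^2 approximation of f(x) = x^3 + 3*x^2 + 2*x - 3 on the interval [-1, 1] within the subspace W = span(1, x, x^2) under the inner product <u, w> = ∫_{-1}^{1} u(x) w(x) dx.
g(x) = 3*x^2 + 13*x/5 - 3

The best approximation g ∈ W is the orthogonal projection of f onto W. Writing g = a_0 + a_1 x + a_2 x^2, the coefficients solve the normal equations G · a = b where
  G_{ij} = <φ_i, φ_j> and b_i = <f, φ_i>, with φ_0 = 1, φ_1 = x, φ_2 = x^2.
G =
  [2, 0, 2/3]
  [0, 2/3, 0]
  [2/3, 0, 2/5],
b = (-4, 26/15, -4/5).
Solving gives a_0 = -3, a_1 = 13/5, a_2 = 3, so
  g(x) = 3*x^2 + 13*x/5 - 3.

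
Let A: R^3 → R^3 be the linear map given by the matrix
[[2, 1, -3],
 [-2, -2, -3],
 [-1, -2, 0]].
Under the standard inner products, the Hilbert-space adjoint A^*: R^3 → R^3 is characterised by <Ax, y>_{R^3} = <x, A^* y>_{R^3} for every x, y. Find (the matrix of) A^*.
A^* = A^T =
[[2, -2, -1],
 [1, -2, -2],
 [-3, -3, 0]]

For real matrices with standard dot products, the defining identity <Ax, y> = <x, A^* y> gives (Ax)^T y = x^T (A^*) y, i.e. x^T A^T y = x^T (A^*) y. Since this holds for all x, y, we must have A^* = A^T. Therefore
A^* =
[[2, -2, -1],
 [1, -2, -2],
 [-3, -3, 0]].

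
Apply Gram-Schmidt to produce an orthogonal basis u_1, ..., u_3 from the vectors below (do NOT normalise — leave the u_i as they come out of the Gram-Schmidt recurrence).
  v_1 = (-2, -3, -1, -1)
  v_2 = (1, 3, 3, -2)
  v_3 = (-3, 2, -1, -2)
Orthogonal basis:
  u_1 = (-2, -3, -1, -1)
  u_2 = (-3/5, 3/5, 11/5, -14/5)
  u_3 = (-155/67, 155/67, -124/67, -31/67)

Apply the Gram-Schmidt recurrence
  u_1 = v_1
  u_i = v_i − Σ_{j<i} ((v_i · u_j) / (u_j · u_j)) · u_j.

Step by step this gives:
  u_1 = (-2, -3, -1, -1)
  u_2 = (-3/5, 3/5, 11/5, -14/5)
  u_3 = (-155/67, 155/67, -124/67, -31/67)

Orthogonality check:
  u_2 · u_1 = 0 (should be 0)
  u_3 · u_1 = 0 (should be 0)
  u_3 · u_2 = 0 (should be 0)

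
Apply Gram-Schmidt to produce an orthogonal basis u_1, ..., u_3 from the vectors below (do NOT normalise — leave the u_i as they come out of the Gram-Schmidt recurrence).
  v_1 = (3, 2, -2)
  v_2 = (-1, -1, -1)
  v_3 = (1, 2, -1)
Orthogonal basis:
  u_1 = (3, 2, -2)
  u_2 = (-8/17, -11/17, -23/17)
  u_3 = (-2/3, 5/6, -1/6)

Apply the Gram-Schmidt recurrence
  u_1 = v_1
  u_i = v_i − Σ_{j<i} ((v_i · u_j) / (u_j · u_j)) · u_j.

Step by step this gives:
  u_1 = (3, 2, -2)
  u_2 = (-8/17, -11/17, -23/17)
  u_3 = (-2/3, 5/6, -1/6)

Orthogonality check:
  u_2 · u_1 = 0 (should be 0)
  u_3 · u_1 = 0 (should be 0)
  u_3 · u_2 = 0 (should be 0)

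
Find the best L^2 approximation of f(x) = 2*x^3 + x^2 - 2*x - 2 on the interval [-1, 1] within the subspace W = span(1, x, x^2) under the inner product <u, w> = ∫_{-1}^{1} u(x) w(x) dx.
g(x) = x^2 - 4*x/5 - 2

The best approximation g ∈ W is the orthogonal projection of f onto W. Writing g = a_0 + a_1 x + a_2 x^2, the coefficients solve the normal equations G · a = b where
  G_{ij} = <φ_i, φ_j> and b_i = <f, φ_i>, with φ_0 = 1, φ_1 = x, φ_2 = x^2.
G =
  [2, 0, 2/3]
  [0, 2/3, 0]
  [2/3, 0, 2/5],
b = (-10/3, -8/15, -14/15).
Solving gives a_0 = -2, a_1 = -4/5, a_2 = 1, so
  g(x) = x^2 - 4*x/5 - 2.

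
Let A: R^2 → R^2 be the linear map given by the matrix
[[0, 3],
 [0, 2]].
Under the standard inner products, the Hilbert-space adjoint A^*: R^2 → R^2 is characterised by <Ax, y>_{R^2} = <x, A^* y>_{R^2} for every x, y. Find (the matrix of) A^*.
A^* = A^T =
[[0, 0],
 [3, 2]]

For real matrices with standard dot products, the defining identity <Ax, y> = <x, A^* y> gives (Ax)^T y = x^T (A^*) y, i.e. x^T A^T y = x^T (A^*) y. Since this holds for all x, y, we must have A^* = A^T. Therefore
A^* =
[[0, 0],
 [3, 2]].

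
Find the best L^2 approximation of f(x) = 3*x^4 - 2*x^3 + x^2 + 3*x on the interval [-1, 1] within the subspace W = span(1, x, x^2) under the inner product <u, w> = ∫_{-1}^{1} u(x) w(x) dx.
g(x) = 25*x^2/7 + 9*x/5 - 9/35

The best approximation g ∈ W is the orthogonal projection of f onto W. Writing g = a_0 + a_1 x + a_2 x^2, the coefficients solve the normal equations G · a = b where
  G_{ij} = <φ_i, φ_j> and b_i = <f, φ_i>, with φ_0 = 1, φ_1 = x, φ_2 = x^2.
G =
  [2, 0, 2/3]
  [0, 2/3, 0]
  [2/3, 0, 2/5],
b = (28/15, 6/5, 44/35).
Solving gives a_0 = -9/35, a_1 = 9/5, a_2 = 25/7, so
  g(x) = 25*x^2/7 + 9*x/5 - 9/35.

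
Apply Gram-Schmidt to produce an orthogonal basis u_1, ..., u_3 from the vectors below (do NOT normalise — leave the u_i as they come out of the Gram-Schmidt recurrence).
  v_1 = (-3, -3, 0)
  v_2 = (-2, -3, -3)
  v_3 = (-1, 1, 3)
Orthogonal basis:
  u_1 = (-3, -3, 0)
  u_2 = (1/2, -1/2, -3)
  u_3 = (-9/19, 9/19, -3/19)

Apply the Gram-Schmidt recurrence
  u_1 = v_1
  u_i = v_i − Σ_{j<i} ((v_i · u_j) / (u_j · u_j)) · u_j.

Step by step this gives:
  u_1 = (-3, -3, 0)
  u_2 = (1/2, -1/2, -3)
  u_3 = (-9/19, 9/19, -3/19)

Orthogonality check:
  u_2 · u_1 = 0 (should be 0)
  u_3 · u_1 = 0 (should be 0)
  u_3 · u_2 = 0 (should be 0)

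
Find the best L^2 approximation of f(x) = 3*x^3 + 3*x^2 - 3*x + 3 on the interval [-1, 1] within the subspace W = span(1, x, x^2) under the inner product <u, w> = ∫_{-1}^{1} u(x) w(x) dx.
g(x) = 3*x^2 - 6*x/5 + 3

The best approximation g ∈ W is the orthogonal projection of f onto W. Writing g = a_0 + a_1 x + a_2 x^2, the coefficients solve the normal equations G · a = b where
  G_{ij} = <φ_i, φ_j> and b_i = <f, φ_i>, with φ_0 = 1, φ_1 = x, φ_2 = x^2.
G =
  [2, 0, 2/3]
  [0, 2/3, 0]
  [2/3, 0, 2/5],
b = (8, -4/5, 16/5).
Solving gives a_0 = 3, a_1 = -6/5, a_2 = 3, so
  g(x) = 3*x^2 - 6*x/5 + 3.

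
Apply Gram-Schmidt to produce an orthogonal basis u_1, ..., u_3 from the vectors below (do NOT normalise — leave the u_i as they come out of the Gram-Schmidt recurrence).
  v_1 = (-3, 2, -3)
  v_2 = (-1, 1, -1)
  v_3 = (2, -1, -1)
Orthogonal basis:
  u_1 = (-3, 2, -3)
  u_2 = (1/11, 3/11, 1/11)
  u_3 = (3/2, 0, -3/2)

Apply the Gram-Schmidt recurrence
  u_1 = v_1
  u_i = v_i − Σ_{j<i} ((v_i · u_j) / (u_j · u_j)) · u_j.

Step by step this gives:
  u_1 = (-3, 2, -3)
  u_2 = (1/11, 3/11, 1/11)
  u_3 = (3/2, 0, -3/2)

Orthogonality check:
  u_2 · u_1 = 0 (should be 0)
  u_3 · u_1 = 0 (should be 0)
  u_3 · u_2 = 0 (should be 0)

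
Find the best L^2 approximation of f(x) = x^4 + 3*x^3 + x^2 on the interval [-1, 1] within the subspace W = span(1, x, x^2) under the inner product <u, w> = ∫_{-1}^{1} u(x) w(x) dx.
g(x) = 13*x^2/7 + 9*x/5 - 3/35

The best approximation g ∈ W is the orthogonal projection of f onto W. Writing g = a_0 + a_1 x + a_2 x^2, the coefficients solve the normal equations G · a = b where
  G_{ij} = <φ_i, φ_j> and b_i = <f, φ_i>, with φ_0 = 1, φ_1 = x, φ_2 = x^2.
G =
  [2, 0, 2/3]
  [0, 2/3, 0]
  [2/3, 0, 2/5],
b = (16/15, 6/5, 24/35).
Solving gives a_0 = -3/35, a_1 = 9/5, a_2 = 13/7, so
  g(x) = 13*x^2/7 + 9*x/5 - 3/35.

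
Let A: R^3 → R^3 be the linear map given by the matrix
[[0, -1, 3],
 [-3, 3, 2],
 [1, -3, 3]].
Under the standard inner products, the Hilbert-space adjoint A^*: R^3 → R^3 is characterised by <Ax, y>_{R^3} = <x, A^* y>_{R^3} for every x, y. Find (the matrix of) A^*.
A^* = A^T =
[[0, -3, 1],
 [-1, 3, -3],
 [3, 2, 3]]

For real matrices with standard dot products, the defining identity <Ax, y> = <x, A^* y> gives (Ax)^T y = x^T (A^*) y, i.e. x^T A^T y = x^T (A^*) y. Since this holds for all x, y, we must have A^* = A^T. Therefore
A^* =
[[0, -3, 1],
 [-1, 3, -3],
 [3, 2, 3]].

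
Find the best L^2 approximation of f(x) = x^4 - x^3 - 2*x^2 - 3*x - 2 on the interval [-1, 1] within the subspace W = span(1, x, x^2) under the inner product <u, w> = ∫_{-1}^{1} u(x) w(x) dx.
g(x) = -8*x^2/7 - 18*x/5 - 73/35

The best approximation g ∈ W is the orthogonal projection of f onto W. Writing g = a_0 + a_1 x + a_2 x^2, the coefficients solve the normal equations G · a = b where
  G_{ij} = <φ_i, φ_j> and b_i = <f, φ_i>, with φ_0 = 1, φ_1 = x, φ_2 = x^2.
G =
  [2, 0, 2/3]
  [0, 2/3, 0]
  [2/3, 0, 2/5],
b = (-74/15, -12/5, -194/105).
Solving gives a_0 = -73/35, a_1 = -18/5, a_2 = -8/7, so
  g(x) = -8*x^2/7 - 18*x/5 - 73/35.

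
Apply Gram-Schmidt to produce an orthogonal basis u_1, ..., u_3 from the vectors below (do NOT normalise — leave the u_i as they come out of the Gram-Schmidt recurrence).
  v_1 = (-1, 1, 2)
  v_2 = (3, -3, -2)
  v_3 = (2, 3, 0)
Orthogonal basis:
  u_1 = (-1, 1, 2)
  u_2 = (4/3, -4/3, 4/3)
  u_3 = (5/2, 5/2, 0)

Apply the Gram-Schmidt recurrence
  u_1 = v_1
  u_i = v_i − Σ_{j<i} ((v_i · u_j) / (u_j · u_j)) · u_j.

Step by step this gives:
  u_1 = (-1, 1, 2)
  u_2 = (4/3, -4/3, 4/3)
  u_3 = (5/2, 5/2, 0)

Orthogonality check:
  u_2 · u_1 = 0 (should be 0)
  u_3 · u_1 = 0 (should be 0)
  u_3 · u_2 = 0 (should be 0)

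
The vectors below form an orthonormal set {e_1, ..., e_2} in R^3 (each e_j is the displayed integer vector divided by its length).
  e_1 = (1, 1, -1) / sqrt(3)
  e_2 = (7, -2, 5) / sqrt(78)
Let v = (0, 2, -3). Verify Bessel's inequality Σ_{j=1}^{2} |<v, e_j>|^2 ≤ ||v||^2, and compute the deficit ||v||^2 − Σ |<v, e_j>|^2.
Σ |<v, e_j>|^2 = 337/26; ||v||^2 = 13; deficit = 1/26

Write each e_j = u_j / sqrt(<u_j, u_j>) where u_j is the displayed integer vector. Then <v, e_j> = <v, u_j> / sqrt(<u_j, u_j>), so |<v, e_j>|^2 = <v, u_j>^2 / <u_j, u_j>.
Coefficients: <v, e_1> = 5/sqrt(3), <v, e_2> = -19/sqrt(78).
Square and sum: Σ |<v, e_j>|^2 = 337/26.
Compute ||v||^2 = v·v = 13.
Deficit = 13 − 337/26 = 1/26 ≥ 0, confirming Bessel's inequality. (The deficit equals ||v − Σ <v,e_j> e_j||^2, the squared distance from v to span{e_j}.)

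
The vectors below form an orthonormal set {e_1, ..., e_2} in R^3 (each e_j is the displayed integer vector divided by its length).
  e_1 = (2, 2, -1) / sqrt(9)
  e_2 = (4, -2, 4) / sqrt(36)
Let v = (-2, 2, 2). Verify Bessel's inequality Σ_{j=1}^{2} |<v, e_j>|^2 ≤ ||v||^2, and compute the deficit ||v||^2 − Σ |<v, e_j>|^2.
Σ |<v, e_j>|^2 = 8/9; ||v||^2 = 12; deficit = 100/9

Write each e_j = u_j / sqrt(<u_j, u_j>) where u_j is the displayed integer vector. Then <v, e_j> = <v, u_j> / sqrt(<u_j, u_j>), so |<v, e_j>|^2 = <v, u_j>^2 / <u_j, u_j>.
Coefficients: <v, e_1> = -2/sqrt(9), <v, e_2> = -4/sqrt(36).
Square and sum: Σ |<v, e_j>|^2 = 8/9.
Compute ||v||^2 = v·v = 12.
Deficit = 12 − 8/9 = 100/9 ≥ 0, confirming Bessel's inequality. (The deficit equals ||v − Σ <v,e_j> e_j||^2, the squared distance from v to span{e_j}.)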